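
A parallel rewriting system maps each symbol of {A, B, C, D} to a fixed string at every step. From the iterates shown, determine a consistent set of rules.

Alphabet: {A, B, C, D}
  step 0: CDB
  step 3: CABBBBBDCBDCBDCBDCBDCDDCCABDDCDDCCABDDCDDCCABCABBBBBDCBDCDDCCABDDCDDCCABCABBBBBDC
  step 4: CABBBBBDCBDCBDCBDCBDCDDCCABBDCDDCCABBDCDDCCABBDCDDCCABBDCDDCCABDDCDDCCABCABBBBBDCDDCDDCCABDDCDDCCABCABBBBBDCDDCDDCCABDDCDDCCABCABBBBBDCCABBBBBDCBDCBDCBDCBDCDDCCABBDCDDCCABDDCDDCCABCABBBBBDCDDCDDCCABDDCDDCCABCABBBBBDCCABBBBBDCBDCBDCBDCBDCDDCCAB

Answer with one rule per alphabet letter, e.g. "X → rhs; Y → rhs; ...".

  step 3 ⇒ step 4: CABBBBBDCBDCBDCBDCBDCDDCCABDDCDDCCABDDCDDCCABCABBBBBDCBDCDDCCABDDCDDCCABCABBBBBDC ⇒ CAB·BBB·BDC·BDC·BDC·BDC·BDC·DDC·CAB·BDC·DDC·CAB·BDC·DDC·CAB·BDC·DDC·CAB·BDC·DDC·CAB·DDC·DDC·CAB·CAB·BBB·BDC·DDC·DDC·CAB·DDC·DDC·CAB·CAB·BBB·BDC·DDC·DDC·CAB·DDC·DDC·CAB·CAB·BBB·BDC·CAB·BBB·BDC·BDC·BDC·BDC·BDC·DDC·CAB·BDC·DDC·CAB·DDC·DDC·CAB·CAB·BBB·BDC·DDC·DDC·CAB·DDC·DDC·CAB·CAB·BBB·BDC·CAB·BBB·BDC·BDC·BDC·BDC·BDC·DDC·CAB
    A ↦ BBB
    B ↦ BDC
    C ↦ CAB
    D ↦ DDC

A->BBB, B->BDC, C->CAB, D->DDC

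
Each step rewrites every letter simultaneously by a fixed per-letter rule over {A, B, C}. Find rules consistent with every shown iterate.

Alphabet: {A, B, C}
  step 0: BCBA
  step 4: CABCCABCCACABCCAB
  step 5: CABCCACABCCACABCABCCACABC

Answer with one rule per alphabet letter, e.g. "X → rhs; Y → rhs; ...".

  step 4 ⇒ step 5: CABCCABCCACABCCAB ⇒ CA·B·C·CA·CA·B·C·CA·CA·B·CA·B·C·CA·CA·B·C
    A ↦ B
    B ↦ C
    C ↦ CA

A->B, B->C, C->CA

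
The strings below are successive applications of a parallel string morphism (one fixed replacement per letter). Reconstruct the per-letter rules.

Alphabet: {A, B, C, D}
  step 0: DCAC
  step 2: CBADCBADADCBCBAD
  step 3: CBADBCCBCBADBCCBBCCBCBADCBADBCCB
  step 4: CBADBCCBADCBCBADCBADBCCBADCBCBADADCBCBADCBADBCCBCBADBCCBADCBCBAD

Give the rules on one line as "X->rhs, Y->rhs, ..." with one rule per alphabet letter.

  step 3 ⇒ step 4: CBADBCCBCBADBCCBBCCBCBADCBADBCCB ⇒ CB·AD·BC·CB·AD·CB·CB·AD·CB·AD·BC·CB·AD·CB·CB·AD·AD·CB·CB·AD·CB·AD·BC·CB·CB·AD·BC·CB·AD·CB·CB·AD
    A ↦ BC
    B ↦ AD
    C ↦ CB
    D ↦ CB

A->BC, B->AD, C->CB, D->CB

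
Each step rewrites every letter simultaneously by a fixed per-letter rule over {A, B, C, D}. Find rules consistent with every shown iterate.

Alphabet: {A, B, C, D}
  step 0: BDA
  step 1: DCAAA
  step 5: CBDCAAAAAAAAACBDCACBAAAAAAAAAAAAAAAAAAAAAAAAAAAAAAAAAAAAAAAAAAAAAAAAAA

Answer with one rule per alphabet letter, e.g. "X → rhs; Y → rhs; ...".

  step 0 ⇒ step 1: BDA ⇒ D·CA·AA
    A ↦ AA
    B ↦ D
    D ↦ CA
    C ↦ CB  (constrained at step 1)

A->AA, B->D, C->CB, D->CA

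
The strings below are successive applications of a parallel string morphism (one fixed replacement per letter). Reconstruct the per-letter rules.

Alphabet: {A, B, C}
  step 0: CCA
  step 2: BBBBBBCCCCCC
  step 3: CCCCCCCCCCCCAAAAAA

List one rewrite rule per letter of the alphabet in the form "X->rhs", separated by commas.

A->BBB, B->CC, C->A

  step 2 ⇒ step 3: BBBBBBCCCCCC ⇒ CC·CC·CC·CC·CC·CC·A·A·A·A·A·A
    B ↦ CC
    C ↦ A
    A ↦ BBB  (constrained at step 0)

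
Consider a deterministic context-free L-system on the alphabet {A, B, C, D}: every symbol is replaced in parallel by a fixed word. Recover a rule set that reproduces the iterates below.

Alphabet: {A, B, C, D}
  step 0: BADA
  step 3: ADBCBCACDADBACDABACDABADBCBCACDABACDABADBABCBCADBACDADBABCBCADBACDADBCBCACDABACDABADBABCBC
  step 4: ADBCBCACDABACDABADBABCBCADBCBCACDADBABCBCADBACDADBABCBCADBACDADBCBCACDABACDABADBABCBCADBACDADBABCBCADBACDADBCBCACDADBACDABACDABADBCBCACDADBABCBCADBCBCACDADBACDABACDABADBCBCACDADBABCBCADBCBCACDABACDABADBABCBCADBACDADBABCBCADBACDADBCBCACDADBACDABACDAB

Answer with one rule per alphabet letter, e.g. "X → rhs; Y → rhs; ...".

A->ADB, B->ACD, C->AB, D->CBC

  step 3 ⇒ step 4: ADBCBCACDADBACDABACDABADBCBCACDABACDABADBABCBCADBACDADBABCBCADBACDADBCBCACDABACDABADBABCBC ⇒ ADB·CBC·ACD·AB·ACD·AB·ADB·AB·CBC·ADB·CBC·ACD·ADB·AB·CBC·ADB·ACD·ADB·AB·CBC·ADB·ACD·ADB·CBC·ACD·AB·ACD·AB·ADB·AB·CBC·ADB·ACD·ADB·AB·CBC·ADB·ACD·ADB·CBC·ACD·ADB·ACD·AB·ACD·AB·ADB·CBC·ACD·ADB·AB·CBC·ADB·CBC·ACD·ADB·ACD·AB·ACD·AB·ADB·CBC·ACD·ADB·AB·CBC·ADB·CBC·ACD·AB·ACD·AB·ADB·AB·CBC·ADB·ACD·ADB·AB·CBC·ADB·ACD·ADB·CBC·ACD·ADB·ACD·AB·ACD·AB
    A ↦ ADB
    B ↦ ACD
    C ↦ AB
    D ↦ CBC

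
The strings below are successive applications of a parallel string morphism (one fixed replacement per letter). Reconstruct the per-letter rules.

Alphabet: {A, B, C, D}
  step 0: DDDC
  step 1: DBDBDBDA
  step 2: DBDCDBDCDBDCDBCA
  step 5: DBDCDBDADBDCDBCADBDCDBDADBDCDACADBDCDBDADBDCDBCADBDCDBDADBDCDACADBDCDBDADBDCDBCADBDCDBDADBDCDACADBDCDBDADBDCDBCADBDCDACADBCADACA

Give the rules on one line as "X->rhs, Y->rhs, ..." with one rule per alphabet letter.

A->CA, B->DC, C->DA, D->DB

  step 1 ⇒ step 2: DBDBDBDA ⇒ DB·DC·DB·DC·DB·DC·DB·CA
    A ↦ CA
    B ↦ DC
    D ↦ DB
  step 0 ⇒ step 1: DDDC ⇒ DB·DB·DB·DA
    C ↦ DA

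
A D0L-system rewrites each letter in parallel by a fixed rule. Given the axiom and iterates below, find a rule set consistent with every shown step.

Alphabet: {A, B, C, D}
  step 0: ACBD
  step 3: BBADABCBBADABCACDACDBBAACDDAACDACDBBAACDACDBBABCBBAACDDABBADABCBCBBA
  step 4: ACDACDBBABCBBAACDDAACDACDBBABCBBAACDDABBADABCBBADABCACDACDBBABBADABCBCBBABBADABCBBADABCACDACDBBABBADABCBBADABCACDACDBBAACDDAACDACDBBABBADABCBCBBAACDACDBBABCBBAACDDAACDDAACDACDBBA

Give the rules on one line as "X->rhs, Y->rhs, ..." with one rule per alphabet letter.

A->BBA, B->ACD, C->DA, D->BC

  step 3 ⇒ step 4: BBADABCBBADABCACDACDBBAACDDAACDACDBBAACDACDBBABCBBAACDDABBADABCBCBBA ⇒ ACD·ACD·BBA·BC·BBA·ACD·DA·ACD·ACD·BBA·BC·BBA·ACD·DA·BBA·DA·BC·BBA·DA·BC·ACD·ACD·BBA·BBA·DA·BC·BC·BBA·BBA·DA·BC·BBA·DA·BC·ACD·ACD·BBA·BBA·DA·BC·BBA·DA·BC·ACD·ACD·BBA·ACD·DA·ACD·ACD·BBA·BBA·DA·BC·BC·BBA·ACD·ACD·BBA·BC·BBA·ACD·DA·ACD·DA·ACD·ACD·BBA
    A ↦ BBA
    B ↦ ACD
    C ↦ DA
    D ↦ BC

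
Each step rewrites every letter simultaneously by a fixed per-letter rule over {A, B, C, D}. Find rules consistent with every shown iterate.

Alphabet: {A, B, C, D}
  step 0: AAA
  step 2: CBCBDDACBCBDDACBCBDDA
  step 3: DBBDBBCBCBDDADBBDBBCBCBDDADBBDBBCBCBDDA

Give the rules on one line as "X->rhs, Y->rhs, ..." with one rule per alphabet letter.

A->DDA, B->BB, C->D, D->CB

  step 2 ⇒ step 3: CBCBDDACBCBDDACBCBDDA ⇒ D·BB·D·BB·CB·CB·DDA·D·BB·D·BB·CB·CB·DDA·D·BB·D·BB·CB·CB·DDA
    A ↦ DDA
    B ↦ BB
    C ↦ D
    D ↦ CB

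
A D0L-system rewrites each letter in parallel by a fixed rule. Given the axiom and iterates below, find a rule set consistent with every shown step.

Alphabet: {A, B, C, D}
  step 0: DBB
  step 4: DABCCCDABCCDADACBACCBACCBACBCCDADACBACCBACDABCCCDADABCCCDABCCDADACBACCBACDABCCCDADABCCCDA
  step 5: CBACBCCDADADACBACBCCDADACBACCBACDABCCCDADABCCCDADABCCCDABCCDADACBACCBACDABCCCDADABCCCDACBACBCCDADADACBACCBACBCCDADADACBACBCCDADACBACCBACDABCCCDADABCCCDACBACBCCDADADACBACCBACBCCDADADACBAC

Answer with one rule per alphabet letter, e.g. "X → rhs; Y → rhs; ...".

A->C, B->BCC, C->DA, D->CBA

  step 4 ⇒ step 5: DABCCCDABCCDADACBACCBACCBACBCCDADACBACCBACDABCCCDADABCCCDABCCDADACBACCBACDABCCCDADABCCCDA ⇒ CBA·C·BCC·DA·DA·DA·CBA·C·BCC·DA·DA·CBA·C·CBA·C·DA·BCC·C·DA·DA·BCC·C·DA·DA·BCC·C·DA·BCC·DA·DA·CBA·C·CBA·C·DA·BCC·C·DA·DA·BCC·C·DA·CBA·C·BCC·DA·DA·DA·CBA·C·CBA·C·BCC·DA·DA·DA·CBA·C·BCC·DA·DA·CBA·C·CBA·C·DA·BCC·C·DA·DA·BCC·C·DA·CBA·C·BCC·DA·DA·DA·CBA·C·CBA·C·BCC·DA·DA·DA·CBA·C
    A ↦ C
    B ↦ BCC
    C ↦ DA
    D ↦ CBA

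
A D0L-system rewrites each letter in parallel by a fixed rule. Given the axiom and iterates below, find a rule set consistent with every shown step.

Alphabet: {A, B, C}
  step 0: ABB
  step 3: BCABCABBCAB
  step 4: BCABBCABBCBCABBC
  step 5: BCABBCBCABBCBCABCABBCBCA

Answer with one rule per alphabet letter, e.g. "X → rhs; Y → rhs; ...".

A->B, B->BC, C->A

  step 4 ⇒ step 5: BCABBCABBCBCABBC ⇒ BC·A·B·BC·BC·A·B·BC·BC·A·BC·A·B·BC·BC·A
    A ↦ B
    B ↦ BC
    C ↦ A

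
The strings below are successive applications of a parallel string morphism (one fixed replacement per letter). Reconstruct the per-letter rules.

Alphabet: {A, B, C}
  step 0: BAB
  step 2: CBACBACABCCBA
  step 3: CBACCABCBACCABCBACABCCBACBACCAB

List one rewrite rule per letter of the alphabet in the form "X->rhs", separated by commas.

  step 2 ⇒ step 3: CBACBACABCCBA ⇒ CBA·C·CAB·CBA·C·CAB·CBA·CAB·C·CBA·CBA·C·CAB
    A ↦ CAB
    B ↦ C
    C ↦ CBA

A->CAB, B->C, C->CBA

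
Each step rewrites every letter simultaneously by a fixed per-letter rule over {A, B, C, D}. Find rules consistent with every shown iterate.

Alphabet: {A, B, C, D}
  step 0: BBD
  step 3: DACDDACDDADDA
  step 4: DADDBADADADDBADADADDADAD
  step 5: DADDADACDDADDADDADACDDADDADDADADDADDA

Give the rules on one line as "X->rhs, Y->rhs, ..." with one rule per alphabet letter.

A->D, B->C, C->DBA, D->DA

  step 4 ⇒ step 5: DADDBADADADDBADADADDADAD ⇒ DA·D·DA·DA·C·D·DA·D·DA·D·DA·DA·C·D·DA·D·DA·D·DA·DA·D·DA·D·DA
    A ↦ D
    B ↦ C
    D ↦ DA
  step 3 ⇒ step 4: DACDDACDDADDA ⇒ DA·D·DBA·DA·DA·D·DBA·DA·DA·D·DA·DA·D
    C ↦ DBA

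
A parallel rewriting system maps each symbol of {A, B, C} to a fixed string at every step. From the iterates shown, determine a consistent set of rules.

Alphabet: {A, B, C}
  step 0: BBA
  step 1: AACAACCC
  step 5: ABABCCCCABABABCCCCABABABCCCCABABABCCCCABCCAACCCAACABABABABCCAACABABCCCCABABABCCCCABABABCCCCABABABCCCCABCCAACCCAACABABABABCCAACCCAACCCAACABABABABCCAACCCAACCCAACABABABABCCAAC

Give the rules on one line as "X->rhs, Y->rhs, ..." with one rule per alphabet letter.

A->CC, B->AAC, C->AB

  step 0 ⇒ step 1: BBA ⇒ AAC·AAC·CC
    A ↦ CC
    B ↦ AAC
    C ↦ AB  (constrained at step 1)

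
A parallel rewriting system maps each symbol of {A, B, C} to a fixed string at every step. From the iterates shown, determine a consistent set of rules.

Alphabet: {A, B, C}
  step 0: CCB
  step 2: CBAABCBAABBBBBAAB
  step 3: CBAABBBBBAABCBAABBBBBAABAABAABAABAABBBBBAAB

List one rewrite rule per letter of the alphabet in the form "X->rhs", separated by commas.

  step 2 ⇒ step 3: CBAABCBAABBBBBAAB ⇒ CB·AAB·BB·BB·AAB·CB·AAB·BB·BB·AAB·AAB·AAB·AAB·AAB·BB·BB·AAB
    A ↦ BB
    B ↦ AAB
    C ↦ CB

A->BB, B->AAB, C->CB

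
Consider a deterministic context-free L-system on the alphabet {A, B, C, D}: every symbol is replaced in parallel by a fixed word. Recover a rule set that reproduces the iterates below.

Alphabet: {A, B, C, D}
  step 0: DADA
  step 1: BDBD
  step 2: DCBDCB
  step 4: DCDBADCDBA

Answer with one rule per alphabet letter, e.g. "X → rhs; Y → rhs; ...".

  step 1 ⇒ step 2: BDBD ⇒ DC·B·DC·B
    B ↦ DC
    D ↦ B
  step 0 ⇒ step 1: DADA ⇒ B·D·B·D
    A ↦ D
    C ↦ A  (constrained at step 2)

A->D, B->DC, C->A, D->B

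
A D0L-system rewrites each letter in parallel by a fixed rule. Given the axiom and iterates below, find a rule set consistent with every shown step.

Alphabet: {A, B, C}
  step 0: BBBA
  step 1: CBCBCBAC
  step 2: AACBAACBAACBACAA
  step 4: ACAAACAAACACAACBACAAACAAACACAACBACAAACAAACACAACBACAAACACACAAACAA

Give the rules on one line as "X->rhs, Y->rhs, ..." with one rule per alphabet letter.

  step 1 ⇒ step 2: CBCBCBAC ⇒ AA·CB·AA·CB·AA·CB·AC·AA
    A ↦ AC
    B ↦ CB
    C ↦ AA

A->AC, B->CB, C->AA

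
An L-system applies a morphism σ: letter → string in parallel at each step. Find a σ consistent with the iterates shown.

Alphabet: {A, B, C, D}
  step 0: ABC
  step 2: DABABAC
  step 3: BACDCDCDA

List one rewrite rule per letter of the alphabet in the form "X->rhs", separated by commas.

  step 2 ⇒ step 3: DABABAC ⇒ BA·C·D·C·D·C·DA
    A ↦ C
    B ↦ D
    C ↦ DA
    D ↦ BA

A->C, B->D, C->DA, D->BA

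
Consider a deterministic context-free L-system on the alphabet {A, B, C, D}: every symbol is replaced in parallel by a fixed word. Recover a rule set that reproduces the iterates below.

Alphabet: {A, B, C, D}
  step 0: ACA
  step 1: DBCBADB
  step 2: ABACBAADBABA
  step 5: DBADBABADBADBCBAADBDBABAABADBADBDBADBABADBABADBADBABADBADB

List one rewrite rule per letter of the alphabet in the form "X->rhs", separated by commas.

  step 1 ⇒ step 2: DBCBADB ⇒ AB·A·CBA·A·DB·AB·A
    A ↦ DB
    B ↦ A
    C ↦ CBA
    D ↦ AB

A->DB, B->A, C->CBA, D->AB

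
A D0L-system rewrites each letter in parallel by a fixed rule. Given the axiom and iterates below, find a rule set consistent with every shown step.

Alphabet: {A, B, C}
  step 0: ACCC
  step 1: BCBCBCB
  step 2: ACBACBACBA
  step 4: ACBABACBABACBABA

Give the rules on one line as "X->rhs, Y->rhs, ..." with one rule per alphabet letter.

A->B, B->A, C->CB

  step 1 ⇒ step 2: BCBCBCB ⇒ A·CB·A·CB·A·CB·A
    B ↦ A
    C ↦ CB
  step 0 ⇒ step 1: ACCC ⇒ B·CB·CB·CB
    A ↦ B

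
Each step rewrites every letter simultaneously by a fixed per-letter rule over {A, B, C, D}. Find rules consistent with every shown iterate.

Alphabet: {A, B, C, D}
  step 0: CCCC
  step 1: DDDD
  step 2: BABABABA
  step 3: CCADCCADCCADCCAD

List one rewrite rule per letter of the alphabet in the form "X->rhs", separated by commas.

  step 2 ⇒ step 3: BABABABA ⇒ CC·AD·CC·AD·CC·AD·CC·AD
    A ↦ AD
    B ↦ CC
  step 0 ⇒ step 1: CCCC ⇒ D·D·D·D
    C ↦ D
  step 1 ⇒ step 2: DDDD ⇒ BA·BA·BA·BA
    D ↦ BA

A->AD, B->CC, C->D, D->BA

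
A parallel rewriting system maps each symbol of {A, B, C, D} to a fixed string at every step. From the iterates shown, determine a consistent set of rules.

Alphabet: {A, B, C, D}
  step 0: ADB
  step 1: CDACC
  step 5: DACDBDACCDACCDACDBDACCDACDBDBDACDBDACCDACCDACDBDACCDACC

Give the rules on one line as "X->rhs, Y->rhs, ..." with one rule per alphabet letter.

  step 0 ⇒ step 1: ADB ⇒ C·DA·CC
    A ↦ C
    B ↦ CC
    D ↦ DA
    C ↦ DB  (constrained at step 1)

A->C, B->CC, C->DB, D->DA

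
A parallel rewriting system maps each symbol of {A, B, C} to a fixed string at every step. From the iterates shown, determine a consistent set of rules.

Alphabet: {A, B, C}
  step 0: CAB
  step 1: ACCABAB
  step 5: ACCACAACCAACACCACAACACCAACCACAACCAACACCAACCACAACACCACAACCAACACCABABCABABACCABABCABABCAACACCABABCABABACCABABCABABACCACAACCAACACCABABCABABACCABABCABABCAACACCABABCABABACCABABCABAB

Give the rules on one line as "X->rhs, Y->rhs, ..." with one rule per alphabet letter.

A->CA, B->BAB, C->AC

  step 0 ⇒ step 1: CAB ⇒ AC·CA·BAB
    A ↦ CA
    B ↦ BAB
    C ↦ AC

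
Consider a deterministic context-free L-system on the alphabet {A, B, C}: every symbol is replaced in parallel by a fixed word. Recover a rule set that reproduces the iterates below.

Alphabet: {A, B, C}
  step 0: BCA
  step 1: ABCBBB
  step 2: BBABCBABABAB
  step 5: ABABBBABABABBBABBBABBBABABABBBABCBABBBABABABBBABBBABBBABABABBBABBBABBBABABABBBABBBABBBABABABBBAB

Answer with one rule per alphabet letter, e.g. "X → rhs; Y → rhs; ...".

A->BB, B->AB, C->CB

  step 1 ⇒ step 2: ABCBBB ⇒ BB·AB·CB·AB·AB·AB
    A ↦ BB
    B ↦ AB
    C ↦ CB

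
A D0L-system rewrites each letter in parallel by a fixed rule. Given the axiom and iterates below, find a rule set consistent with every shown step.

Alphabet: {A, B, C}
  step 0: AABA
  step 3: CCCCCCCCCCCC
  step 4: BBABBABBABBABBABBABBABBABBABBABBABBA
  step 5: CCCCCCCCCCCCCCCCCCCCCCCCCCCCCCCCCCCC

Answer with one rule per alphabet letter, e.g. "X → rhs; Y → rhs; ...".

A->C, B->C, C->BBA

  step 4 ⇒ step 5: BBABBABBABBABBABBABBABBABBABBABBABBA ⇒ C·C·C·C·C·C·C·C·C·C·C·C·C·C·C·C·C·C·C·C·C·C·C·C·C·C·C·C·C·C·C·C·C·C·C·C
    A ↦ C
    B ↦ C
  step 3 ⇒ step 4: CCCCCCCCCCCC ⇒ BBA·BBA·BBA·BBA·BBA·BBA·BBA·BBA·BBA·BBA·BBA·BBA
    C ↦ BBA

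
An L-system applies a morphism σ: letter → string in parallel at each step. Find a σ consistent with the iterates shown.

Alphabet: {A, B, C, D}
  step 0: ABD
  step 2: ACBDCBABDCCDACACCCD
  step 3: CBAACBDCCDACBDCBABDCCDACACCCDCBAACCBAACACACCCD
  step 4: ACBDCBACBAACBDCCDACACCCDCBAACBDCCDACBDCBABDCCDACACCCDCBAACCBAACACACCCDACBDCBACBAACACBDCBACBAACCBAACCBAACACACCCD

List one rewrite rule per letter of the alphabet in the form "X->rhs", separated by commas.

A->CBA, B->BD, C->AC, D->CCD

  step 3 ⇒ step 4: CBAACBDCCDACBDCBABDCCDACACCCDCBAACCBAACACACCCD ⇒ AC·BD·CBA·CBA·AC·BD·CCD·AC·AC·CCD·CBA·AC·BD·CCD·AC·BD·CBA·BD·CCD·AC·AC·CCD·CBA·AC·CBA·AC·AC·AC·CCD·AC·BD·CBA·CBA·AC·AC·BD·CBA·CBA·AC·CBA·AC·CBA·AC·AC·AC·CCD
    A ↦ CBA
    B ↦ BD
    C ↦ AC
    D ↦ CCD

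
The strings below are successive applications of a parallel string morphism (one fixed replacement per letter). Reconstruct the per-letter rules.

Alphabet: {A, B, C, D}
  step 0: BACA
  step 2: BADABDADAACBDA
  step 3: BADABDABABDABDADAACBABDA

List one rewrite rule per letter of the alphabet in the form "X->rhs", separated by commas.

A->DA, B->BA, C->AC, D->B

  step 2 ⇒ step 3: BADABDADAACBDA ⇒ BA·DA·B·DA·BA·B·DA·B·DA·DA·AC·BA·B·DA
    A ↦ DA
    B ↦ BA
    C ↦ AC
    D ↦ B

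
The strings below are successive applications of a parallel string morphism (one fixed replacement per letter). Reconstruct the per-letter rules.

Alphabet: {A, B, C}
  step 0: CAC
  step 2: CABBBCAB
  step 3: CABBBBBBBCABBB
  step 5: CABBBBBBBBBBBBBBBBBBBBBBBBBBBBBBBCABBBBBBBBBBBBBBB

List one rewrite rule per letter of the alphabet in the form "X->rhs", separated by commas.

  step 2 ⇒ step 3: CABBBCAB ⇒ CA·B·BB·BB·BB·CA·B·BB
    A ↦ B
    B ↦ BB
    C ↦ CA

A->B, B->BB, C->CA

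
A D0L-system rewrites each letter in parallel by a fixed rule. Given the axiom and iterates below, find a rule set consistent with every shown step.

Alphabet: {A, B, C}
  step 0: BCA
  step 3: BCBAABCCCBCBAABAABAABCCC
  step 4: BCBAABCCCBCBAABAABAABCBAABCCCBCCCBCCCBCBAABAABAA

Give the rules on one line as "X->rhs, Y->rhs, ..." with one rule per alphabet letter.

  step 3 ⇒ step 4: BCBAABCCCBCBAABAABAABCCC ⇒ BC·BAA·BC·C·C·BC·BAA·BAA·BAA·BC·BAA·BC·C·C·BC·C·C·BC·C·C·BC·BAA·BAA·BAA
    A ↦ C
    B ↦ BC
    C ↦ BAA

A->C, B->BC, C->BAA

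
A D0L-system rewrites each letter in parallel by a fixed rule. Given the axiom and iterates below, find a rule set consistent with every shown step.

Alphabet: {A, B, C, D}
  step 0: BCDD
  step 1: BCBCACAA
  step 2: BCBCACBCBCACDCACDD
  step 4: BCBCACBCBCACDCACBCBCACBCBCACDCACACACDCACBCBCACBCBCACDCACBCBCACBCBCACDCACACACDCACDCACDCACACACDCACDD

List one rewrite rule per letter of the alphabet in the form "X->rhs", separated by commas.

A->D, B->BCB, C->CAC, D->A

  step 1 ⇒ step 2: BCBCACAA ⇒ BCB·CAC·BCB·CAC·D·CAC·D·D
    A ↦ D
    B ↦ BCB
    C ↦ CAC
  step 0 ⇒ step 1: BCDD ⇒ BCB·CAC·A·A
    D ↦ A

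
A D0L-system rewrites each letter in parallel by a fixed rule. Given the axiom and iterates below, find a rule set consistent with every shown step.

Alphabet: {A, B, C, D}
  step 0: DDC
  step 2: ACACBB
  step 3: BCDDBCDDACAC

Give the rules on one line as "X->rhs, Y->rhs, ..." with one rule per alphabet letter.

  step 2 ⇒ step 3: ACACBB ⇒ BC·DD·BC·DD·AC·AC
    A ↦ BC
    B ↦ AC
    C ↦ DD
    D ↦ B  (constrained at step 0)

A->BC, B->AC, C->DD, D->B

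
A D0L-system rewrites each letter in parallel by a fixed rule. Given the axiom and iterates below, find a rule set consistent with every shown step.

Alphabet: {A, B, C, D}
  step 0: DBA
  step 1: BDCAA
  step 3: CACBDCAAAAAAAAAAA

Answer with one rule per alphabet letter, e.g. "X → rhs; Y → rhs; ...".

  step 0 ⇒ step 1: DBA ⇒ BD·C·AA
    A ↦ AA
    B ↦ C
    D ↦ BD
    C ↦ CA  (constrained at step 1)

A->AA, B->C, C->CA, D->BD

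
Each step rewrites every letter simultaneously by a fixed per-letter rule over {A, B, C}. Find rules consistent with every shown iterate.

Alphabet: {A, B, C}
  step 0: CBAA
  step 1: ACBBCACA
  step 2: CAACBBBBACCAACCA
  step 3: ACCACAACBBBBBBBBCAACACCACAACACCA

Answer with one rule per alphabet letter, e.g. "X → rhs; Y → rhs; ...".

A->CA, B->BB, C->AC

  step 2 ⇒ step 3: CAACBBBBACCAACCA ⇒ AC·CA·CA·AC·BB·BB·BB·BB·CA·AC·AC·CA·CA·AC·AC·CA
    A ↦ CA
    B ↦ BB
    C ↦ AC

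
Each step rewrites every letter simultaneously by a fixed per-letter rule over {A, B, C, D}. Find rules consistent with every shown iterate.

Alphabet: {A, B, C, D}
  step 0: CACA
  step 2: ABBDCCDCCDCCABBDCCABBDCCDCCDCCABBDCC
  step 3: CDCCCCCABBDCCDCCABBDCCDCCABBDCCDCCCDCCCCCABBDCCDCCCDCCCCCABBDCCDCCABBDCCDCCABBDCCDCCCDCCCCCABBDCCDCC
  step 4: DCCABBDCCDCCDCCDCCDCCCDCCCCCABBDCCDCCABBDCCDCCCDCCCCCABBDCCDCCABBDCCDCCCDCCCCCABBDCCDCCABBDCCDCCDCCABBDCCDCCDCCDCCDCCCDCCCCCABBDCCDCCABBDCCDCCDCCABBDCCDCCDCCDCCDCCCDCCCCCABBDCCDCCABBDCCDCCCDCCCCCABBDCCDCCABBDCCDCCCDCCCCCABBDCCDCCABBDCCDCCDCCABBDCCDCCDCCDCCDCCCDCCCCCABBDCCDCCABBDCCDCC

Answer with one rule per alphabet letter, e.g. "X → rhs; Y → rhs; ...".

  step 3 ⇒ step 4: CDCCCCCABBDCCDCCABBDCCDCCABBDCCDCCCDCCCCCABBDCCDCCCDCCCCCABBDCCDCCABBDCCDCCABBDCCDCCCDCCCCCABBDCCDCC ⇒ DCC·ABB·DCC·DCC·DCC·DCC·DCC·CDC·CC·CC·ABB·DCC·DCC·ABB·DCC·DCC·CDC·CC·CC·ABB·DCC·DCC·ABB·DCC·DCC·CDC·CC·CC·ABB·DCC·DCC·ABB·DCC·DCC·DCC·ABB·DCC·DCC·DCC·DCC·DCC·CDC·CC·CC·ABB·DCC·DCC·ABB·DCC·DCC·DCC·ABB·DCC·DCC·DCC·DCC·DCC·CDC·CC·CC·ABB·DCC·DCC·ABB·DCC·DCC·CDC·CC·CC·ABB·DCC·DCC·ABB·DCC·DCC·CDC·CC·CC·ABB·DCC·DCC·ABB·DCC·DCC·DCC·ABB·DCC·DCC·DCC·DCC·DCC·CDC·CC·CC·ABB·DCC·DCC·ABB·DCC·DCC
    A ↦ CDC
    B ↦ CC
    C ↦ DCC
    D ↦ ABB

A->CDC, B->CC, C->DCC, D->ABB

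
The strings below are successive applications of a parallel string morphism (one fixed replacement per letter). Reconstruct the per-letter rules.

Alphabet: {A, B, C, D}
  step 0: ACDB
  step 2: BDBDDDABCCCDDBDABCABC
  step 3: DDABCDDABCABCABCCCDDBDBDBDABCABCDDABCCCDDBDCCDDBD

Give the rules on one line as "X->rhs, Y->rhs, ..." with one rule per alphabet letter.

A->CC, B->DD, C->BD, D->ABC

  step 2 ⇒ step 3: BDBDDDABCCCDDBDABCABC ⇒ DD·ABC·DD·ABC·ABC·ABC·CC·DD·BD·BD·BD·ABC·ABC·DD·ABC·CC·DD·BD·CC·DD·BD
    A ↦ CC
    B ↦ DD
    C ↦ BD
    D ↦ ABC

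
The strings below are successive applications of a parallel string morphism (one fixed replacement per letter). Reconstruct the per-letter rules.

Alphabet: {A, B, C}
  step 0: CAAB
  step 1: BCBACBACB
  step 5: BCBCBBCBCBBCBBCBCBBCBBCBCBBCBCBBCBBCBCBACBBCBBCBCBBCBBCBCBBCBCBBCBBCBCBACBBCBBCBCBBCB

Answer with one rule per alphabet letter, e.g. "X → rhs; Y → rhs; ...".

A->CBA, B->CB, C->B

  step 0 ⇒ step 1: CAAB ⇒ B·CBA·CBA·CB
    A ↦ CBA
    B ↦ CB
    C ↦ B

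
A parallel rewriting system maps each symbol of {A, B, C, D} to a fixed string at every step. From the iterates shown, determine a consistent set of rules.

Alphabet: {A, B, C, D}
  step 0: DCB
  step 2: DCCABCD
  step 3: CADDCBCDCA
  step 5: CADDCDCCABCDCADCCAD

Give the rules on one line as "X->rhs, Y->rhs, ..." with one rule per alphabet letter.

A->C, B->BC, C->D, D->CA

  step 2 ⇒ step 3: DCCABCD ⇒ CA·D·D·C·BC·D·CA
    A ↦ C
    B ↦ BC
    C ↦ D
    D ↦ CA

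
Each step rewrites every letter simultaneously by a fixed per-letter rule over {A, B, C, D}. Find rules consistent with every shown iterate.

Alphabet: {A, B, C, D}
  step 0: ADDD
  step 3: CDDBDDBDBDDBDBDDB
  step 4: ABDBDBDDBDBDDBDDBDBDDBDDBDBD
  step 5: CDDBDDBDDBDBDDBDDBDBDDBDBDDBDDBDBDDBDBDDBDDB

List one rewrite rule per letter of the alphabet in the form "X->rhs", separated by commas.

  step 4 ⇒ step 5: ABDBDBDDBDBDDBDDBDBDDBDDBDBD ⇒ C·D·DB·D·DB·D·DB·DB·D·DB·D·DB·DB·D·DB·DB·D·DB·D·DB·DB·D·DB·DB·D·DB·D·DB
    A ↦ C
    B ↦ D
    D ↦ DB
  step 3 ⇒ step 4: CDDBDDBDBDDBDBDDB ⇒ AB·DB·DB·D·DB·DB·D·DB·D·DB·DB·D·DB·D·DB·DB·D
    C ↦ AB

A->C, B->D, C->AB, D->DB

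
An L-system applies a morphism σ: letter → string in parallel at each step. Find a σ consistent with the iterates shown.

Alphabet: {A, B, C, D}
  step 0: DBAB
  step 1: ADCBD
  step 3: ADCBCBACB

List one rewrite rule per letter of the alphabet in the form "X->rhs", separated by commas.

  step 0 ⇒ step 1: DBAB ⇒ A·D·CB·D
    A ↦ CB
    B ↦ D
    D ↦ A
    C ↦ A  (constrained at step 1)

A->CB, B->D, C->A, D->A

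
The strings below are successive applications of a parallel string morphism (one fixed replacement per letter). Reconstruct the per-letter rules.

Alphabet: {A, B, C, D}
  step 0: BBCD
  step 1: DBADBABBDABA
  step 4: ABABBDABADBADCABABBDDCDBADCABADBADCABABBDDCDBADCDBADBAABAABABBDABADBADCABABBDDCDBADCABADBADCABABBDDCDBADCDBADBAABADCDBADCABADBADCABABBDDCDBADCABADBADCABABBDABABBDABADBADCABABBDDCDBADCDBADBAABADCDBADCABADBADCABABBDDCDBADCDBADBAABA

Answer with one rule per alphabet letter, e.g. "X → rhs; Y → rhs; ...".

A->DC, B->DBA, C->BBD, D->ABA

  step 0 ⇒ step 1: BBCD ⇒ DBA·DBA·BBD·ABA
    B ↦ DBA
    C ↦ BBD
    D ↦ ABA
    A ↦ DC  (constrained at step 1)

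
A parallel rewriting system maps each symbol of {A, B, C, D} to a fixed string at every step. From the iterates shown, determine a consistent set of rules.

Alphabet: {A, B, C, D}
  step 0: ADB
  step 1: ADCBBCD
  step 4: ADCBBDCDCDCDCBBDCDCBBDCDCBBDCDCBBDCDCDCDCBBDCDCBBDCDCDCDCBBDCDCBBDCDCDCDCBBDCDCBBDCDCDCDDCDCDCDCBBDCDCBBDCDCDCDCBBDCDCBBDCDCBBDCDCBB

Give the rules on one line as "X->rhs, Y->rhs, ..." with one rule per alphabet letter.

A->AD, B->CD, C->DCD, D->CBB

  step 0 ⇒ step 1: ADB ⇒ AD·CBB·CD
    A ↦ AD
    B ↦ CD
    D ↦ CBB
    C ↦ DCD  (constrained at step 1)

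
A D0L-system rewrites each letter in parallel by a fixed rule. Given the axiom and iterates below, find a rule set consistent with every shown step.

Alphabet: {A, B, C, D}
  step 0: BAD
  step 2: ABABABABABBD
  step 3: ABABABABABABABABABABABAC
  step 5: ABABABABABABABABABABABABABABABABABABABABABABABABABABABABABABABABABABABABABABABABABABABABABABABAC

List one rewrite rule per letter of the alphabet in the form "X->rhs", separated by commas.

  step 2 ⇒ step 3: ABABABABABBD ⇒ AB·AB·AB·AB·AB·AB·AB·AB·AB·AB·AB·AC
    A ↦ AB
    B ↦ AB
    D ↦ AC
    C ↦ BD  (constrained at step 3)

A->AB, B->AB, C->BD, D->AC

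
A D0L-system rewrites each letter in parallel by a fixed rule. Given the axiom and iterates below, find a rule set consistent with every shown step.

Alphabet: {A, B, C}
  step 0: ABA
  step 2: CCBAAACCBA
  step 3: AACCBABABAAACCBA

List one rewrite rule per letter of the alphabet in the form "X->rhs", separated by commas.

  step 2 ⇒ step 3: CCBAAACCBA ⇒ A·A·CC·BA·BA·BA·A·A·CC·BA
    A ↦ BA
    B ↦ CC
    C ↦ A

A->BA, B->CC, C->A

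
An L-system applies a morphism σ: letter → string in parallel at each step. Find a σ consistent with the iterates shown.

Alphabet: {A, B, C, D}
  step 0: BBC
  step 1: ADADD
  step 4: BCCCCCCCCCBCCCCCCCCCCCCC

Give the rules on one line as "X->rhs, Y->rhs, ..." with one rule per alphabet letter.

  step 0 ⇒ step 1: BBC ⇒ AD·AD·D
    B ↦ AD
    C ↦ D
    A ↦ BC  (constrained at step 1)
    D ↦ CC  (constrained at step 1)

A->BC, B->AD, C->D, D->CC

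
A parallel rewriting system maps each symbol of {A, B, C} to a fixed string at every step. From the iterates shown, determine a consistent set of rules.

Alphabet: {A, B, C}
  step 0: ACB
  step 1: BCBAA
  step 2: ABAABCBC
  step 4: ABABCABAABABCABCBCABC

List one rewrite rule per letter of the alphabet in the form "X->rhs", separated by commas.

  step 1 ⇒ step 2: BCBAA ⇒ A·BA·A·BC·BC
    A ↦ BC
    B ↦ A
    C ↦ BA

A->BC, B->A, C->BA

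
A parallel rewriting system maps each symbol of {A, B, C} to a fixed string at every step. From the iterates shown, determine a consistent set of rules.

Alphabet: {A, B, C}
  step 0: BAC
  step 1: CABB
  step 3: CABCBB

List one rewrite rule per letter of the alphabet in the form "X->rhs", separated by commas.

A->AB, B->C, C->B

  step 0 ⇒ step 1: BAC ⇒ C·AB·B
    A ↦ AB
    B ↦ C
    C ↦ B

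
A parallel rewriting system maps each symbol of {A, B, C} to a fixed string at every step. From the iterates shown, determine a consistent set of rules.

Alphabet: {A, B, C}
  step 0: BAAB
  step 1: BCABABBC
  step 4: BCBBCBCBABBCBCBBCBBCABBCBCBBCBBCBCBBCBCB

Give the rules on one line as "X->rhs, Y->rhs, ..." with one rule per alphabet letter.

A->AB, B->BC, C->B

  step 0 ⇒ step 1: BAAB ⇒ BC·AB·AB·BC
    A ↦ AB
    B ↦ BC
    C ↦ B  (constrained at step 1)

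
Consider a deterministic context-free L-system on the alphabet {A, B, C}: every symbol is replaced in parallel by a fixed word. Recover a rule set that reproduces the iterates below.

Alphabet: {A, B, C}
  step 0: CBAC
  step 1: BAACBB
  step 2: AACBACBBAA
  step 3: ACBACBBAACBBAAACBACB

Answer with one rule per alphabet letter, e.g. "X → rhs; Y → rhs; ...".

  step 2 ⇒ step 3: AACBACBBAA ⇒ ACB·ACB·B·A·ACB·B·A·A·ACB·ACB
    A ↦ ACB
    B ↦ A
    C ↦ B

A->ACB, B->A, C->B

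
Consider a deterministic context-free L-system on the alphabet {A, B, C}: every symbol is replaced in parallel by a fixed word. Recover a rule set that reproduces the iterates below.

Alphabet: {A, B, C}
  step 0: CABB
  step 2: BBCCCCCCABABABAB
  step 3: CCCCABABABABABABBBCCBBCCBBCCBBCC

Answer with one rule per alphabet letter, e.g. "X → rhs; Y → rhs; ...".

A->BB, B->CC, C->AB

  step 2 ⇒ step 3: BBCCCCCCABABABAB ⇒ CC·CC·AB·AB·AB·AB·AB·AB·BB·CC·BB·CC·BB·CC·BB·CC
    A ↦ BB
    B ↦ CC
    C ↦ AB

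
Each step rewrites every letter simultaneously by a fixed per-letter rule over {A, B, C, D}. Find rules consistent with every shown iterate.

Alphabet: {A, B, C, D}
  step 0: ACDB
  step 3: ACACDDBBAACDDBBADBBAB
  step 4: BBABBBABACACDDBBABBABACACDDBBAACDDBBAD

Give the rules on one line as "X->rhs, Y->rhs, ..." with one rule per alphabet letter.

A->BBA, B->D, C->B, D->AC

  step 3 ⇒ step 4: ACACDDBBAACDDBBADBBAB ⇒ BBA·B·BBA·B·AC·AC·D·D·BBA·BBA·B·AC·AC·D·D·BBA·AC·D·D·BBA·D
    A ↦ BBA
    B ↦ D
    C ↦ B
    D ↦ AC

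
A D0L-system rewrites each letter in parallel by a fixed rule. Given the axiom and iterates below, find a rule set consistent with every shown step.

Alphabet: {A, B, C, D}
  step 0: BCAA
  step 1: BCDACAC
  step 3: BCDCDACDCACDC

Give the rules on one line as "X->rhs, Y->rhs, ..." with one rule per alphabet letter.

  step 0 ⇒ step 1: BCAA ⇒ BC·D·AC·AC
    A ↦ AC
    B ↦ BC
    C ↦ D
    D ↦ C  (constrained at step 1)

A->AC, B->BC, C->D, D->C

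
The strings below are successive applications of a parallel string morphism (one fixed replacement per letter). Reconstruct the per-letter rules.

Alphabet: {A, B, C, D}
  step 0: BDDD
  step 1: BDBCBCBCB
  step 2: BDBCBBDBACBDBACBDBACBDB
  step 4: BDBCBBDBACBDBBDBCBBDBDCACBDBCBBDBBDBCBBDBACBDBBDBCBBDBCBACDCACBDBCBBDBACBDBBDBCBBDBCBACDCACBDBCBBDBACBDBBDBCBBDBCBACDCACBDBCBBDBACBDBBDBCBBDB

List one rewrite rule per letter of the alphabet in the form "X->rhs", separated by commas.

A->DC, B->BDB, C->AC, D->CB

  step 1 ⇒ step 2: BDBCBCBCB ⇒ BDB·CB·BDB·AC·BDB·AC·BDB·AC·BDB
    B ↦ BDB
    C ↦ AC
    D ↦ CB
    A ↦ DC  (constrained at step 2)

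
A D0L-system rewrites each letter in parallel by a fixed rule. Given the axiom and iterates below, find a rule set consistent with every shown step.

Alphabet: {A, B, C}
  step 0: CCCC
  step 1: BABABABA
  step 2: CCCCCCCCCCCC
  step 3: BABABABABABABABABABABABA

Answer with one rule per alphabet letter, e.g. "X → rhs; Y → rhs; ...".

  step 2 ⇒ step 3: CCCCCCCCCCCC ⇒ BA·BA·BA·BA·BA·BA·BA·BA·BA·BA·BA·BA
    C ↦ BA
  step 1 ⇒ step 2: BABABABA ⇒ C·CC·C·CC·C·CC·C·CC
    A ↦ CC
  step 1 ⇒ step 2: BABABABA ⇒ C·CC·C·CC·C·CC·C·CC
    B ↦ C

A->CC, B->C, C->BA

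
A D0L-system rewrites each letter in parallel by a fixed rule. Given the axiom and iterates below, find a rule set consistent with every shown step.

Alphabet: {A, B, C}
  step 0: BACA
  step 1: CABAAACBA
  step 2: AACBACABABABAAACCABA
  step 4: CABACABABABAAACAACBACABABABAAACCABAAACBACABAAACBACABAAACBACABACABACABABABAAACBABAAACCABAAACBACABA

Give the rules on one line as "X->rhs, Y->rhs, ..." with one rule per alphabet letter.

  step 1 ⇒ step 2: CABAAACBA ⇒ AAC·BA·CA·BA·BA·BA·AAC·CA·BA
    A ↦ BA
    B ↦ CA
    C ↦ AAC

A->BA, B->CA, C->AAC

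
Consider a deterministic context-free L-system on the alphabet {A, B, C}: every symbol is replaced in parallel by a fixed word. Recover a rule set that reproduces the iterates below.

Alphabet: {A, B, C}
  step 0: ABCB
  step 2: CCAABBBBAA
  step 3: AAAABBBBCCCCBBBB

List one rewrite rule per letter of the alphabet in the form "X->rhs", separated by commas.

A->BB, B->C, C->AA

  step 2 ⇒ step 3: CCAABBBBAA ⇒ AA·AA·BB·BB·C·C·C·C·BB·BB
    A ↦ BB
    B ↦ C
    C ↦ AA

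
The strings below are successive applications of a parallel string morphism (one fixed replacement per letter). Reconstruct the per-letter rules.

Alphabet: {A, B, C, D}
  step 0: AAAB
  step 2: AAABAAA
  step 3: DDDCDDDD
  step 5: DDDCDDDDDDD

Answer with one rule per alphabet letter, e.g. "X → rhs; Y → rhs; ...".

A->D, B->CD, C->BAA, D->A

  step 2 ⇒ step 3: AAABAAA ⇒ D·D·D·CD·D·D·D
    A ↦ D
    B ↦ CD
    C ↦ BAA  (constrained at step 3)
    D ↦ A  (constrained at step 3)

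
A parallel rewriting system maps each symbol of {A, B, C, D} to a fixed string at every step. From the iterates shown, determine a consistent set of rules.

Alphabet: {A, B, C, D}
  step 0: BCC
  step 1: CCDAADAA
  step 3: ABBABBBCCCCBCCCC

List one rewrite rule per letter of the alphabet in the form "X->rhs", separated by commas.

  step 0 ⇒ step 1: BCC ⇒ CC·DAA·DAA
    B ↦ CC
    C ↦ DAA
    A ↦ B  (constrained at step 1)
    D ↦ A  (constrained at step 1)

A->B, B->CC, C->DAA, D->A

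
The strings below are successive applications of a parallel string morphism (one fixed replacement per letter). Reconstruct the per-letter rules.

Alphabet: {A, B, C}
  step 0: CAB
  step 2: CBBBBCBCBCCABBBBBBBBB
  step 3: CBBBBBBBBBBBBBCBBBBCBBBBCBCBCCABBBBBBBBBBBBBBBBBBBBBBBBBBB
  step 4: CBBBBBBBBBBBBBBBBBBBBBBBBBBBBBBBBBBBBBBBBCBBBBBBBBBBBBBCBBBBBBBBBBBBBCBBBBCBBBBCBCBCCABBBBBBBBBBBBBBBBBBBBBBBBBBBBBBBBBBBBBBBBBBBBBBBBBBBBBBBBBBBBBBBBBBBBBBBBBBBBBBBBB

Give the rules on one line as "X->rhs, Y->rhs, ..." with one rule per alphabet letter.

  step 3 ⇒ step 4: CBBBBBBBBBBBBBCBBBBCBBBBCBCBCCABBBBBBBBBBBBBBBBBBBBBBBBBBB ⇒ CB·BBB·BBB·BBB·BBB·BBB·BBB·BBB·BBB·BBB·BBB·BBB·BBB·BBB·CB·BBB·BBB·BBB·BBB·CB·BBB·BBB·BBB·BBB·CB·BBB·CB·BBB·CB·CB·CCA·BBB·BBB·BBB·BBB·BBB·BBB·BBB·BBB·BBB·BBB·BBB·BBB·BBB·BBB·BBB·BBB·BBB·BBB·BBB·BBB·BBB·BBB·BBB·BBB·BBB·BBB·BBB
    A ↦ CCA
    B ↦ BBB
    C ↦ CB

A->CCA, B->BBB, C->CB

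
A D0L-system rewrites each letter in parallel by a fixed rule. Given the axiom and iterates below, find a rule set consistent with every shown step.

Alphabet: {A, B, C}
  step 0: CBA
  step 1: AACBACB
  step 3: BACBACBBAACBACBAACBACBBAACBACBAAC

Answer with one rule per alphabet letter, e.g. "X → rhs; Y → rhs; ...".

A->B, B->BAC, C->AAC

  step 0 ⇒ step 1: CBA ⇒ AAC·BAC·B
    A ↦ B
    B ↦ BAC
    C ↦ AAC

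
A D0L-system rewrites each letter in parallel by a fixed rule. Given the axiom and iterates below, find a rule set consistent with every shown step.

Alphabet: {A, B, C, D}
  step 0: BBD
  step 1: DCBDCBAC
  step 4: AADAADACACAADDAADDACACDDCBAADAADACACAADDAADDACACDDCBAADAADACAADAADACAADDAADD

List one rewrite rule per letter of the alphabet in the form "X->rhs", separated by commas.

  step 0 ⇒ step 1: BBD ⇒ DCB·DCB·AC
    B ↦ DCB
    D ↦ AC
    A ↦ AAD  (constrained at step 1)
    C ↦ D  (constrained at step 1)

A->AAD, B->DCB, C->D, D->AC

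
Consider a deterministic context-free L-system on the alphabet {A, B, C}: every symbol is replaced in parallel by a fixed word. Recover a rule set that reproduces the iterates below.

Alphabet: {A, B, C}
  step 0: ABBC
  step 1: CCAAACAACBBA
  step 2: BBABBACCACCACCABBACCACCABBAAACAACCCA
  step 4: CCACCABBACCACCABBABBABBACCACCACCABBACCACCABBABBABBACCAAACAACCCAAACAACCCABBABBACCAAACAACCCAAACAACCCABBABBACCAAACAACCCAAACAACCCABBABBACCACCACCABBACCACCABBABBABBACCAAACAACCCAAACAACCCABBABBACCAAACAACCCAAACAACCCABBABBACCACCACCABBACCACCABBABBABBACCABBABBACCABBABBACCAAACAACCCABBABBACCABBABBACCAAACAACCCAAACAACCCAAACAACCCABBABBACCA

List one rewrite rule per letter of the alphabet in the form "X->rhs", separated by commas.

A->CCA, B->AAC, C->BBA

  step 1 ⇒ step 2: CCAAACAACBBA ⇒ BBA·BBA·CCA·CCA·CCA·BBA·CCA·CCA·BBA·AAC·AAC·CCA
    A ↦ CCA
    B ↦ AAC
    C ↦ BBA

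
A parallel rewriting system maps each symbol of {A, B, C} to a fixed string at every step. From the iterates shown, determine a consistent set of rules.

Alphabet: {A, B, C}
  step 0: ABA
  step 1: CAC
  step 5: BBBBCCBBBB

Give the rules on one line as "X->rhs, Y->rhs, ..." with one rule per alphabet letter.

A->C, B->A, C->BB

  step 0 ⇒ step 1: ABA ⇒ C·A·C
    A ↦ C
    B ↦ A
    C ↦ BB  (constrained at step 1)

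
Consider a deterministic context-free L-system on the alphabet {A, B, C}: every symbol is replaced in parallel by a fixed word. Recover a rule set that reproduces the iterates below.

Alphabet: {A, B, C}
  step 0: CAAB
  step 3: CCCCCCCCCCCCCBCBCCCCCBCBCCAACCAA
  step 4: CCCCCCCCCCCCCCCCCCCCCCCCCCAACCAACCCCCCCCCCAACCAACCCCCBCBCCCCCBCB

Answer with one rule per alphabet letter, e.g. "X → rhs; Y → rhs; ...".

  step 3 ⇒ step 4: CCCCCCCCCCCCCBCBCCCCCBCBCCAACCAA ⇒ CC·CC·CC·CC·CC·CC·CC·CC·CC·CC·CC·CC·CC·AA·CC·AA·CC·CC·CC·CC·CC·AA·CC·AA·CC·CC·CB·CB·CC·CC·CB·CB
    A ↦ CB
    B ↦ AA
    C ↦ CC

A->CB, B->AA, C->CC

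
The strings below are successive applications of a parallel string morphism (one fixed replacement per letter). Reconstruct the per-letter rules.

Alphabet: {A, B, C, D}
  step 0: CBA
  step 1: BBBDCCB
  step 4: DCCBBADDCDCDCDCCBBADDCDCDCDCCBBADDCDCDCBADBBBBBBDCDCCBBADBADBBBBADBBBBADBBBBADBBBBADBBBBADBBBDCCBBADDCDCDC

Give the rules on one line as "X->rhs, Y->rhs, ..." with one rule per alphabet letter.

A->CB, B->DC, C->BBB, D->BAD

  step 0 ⇒ step 1: CBA ⇒ BBB·DC·CB
    A ↦ CB
    B ↦ DC
    C ↦ BBB
    D ↦ BAD  (constrained at step 1)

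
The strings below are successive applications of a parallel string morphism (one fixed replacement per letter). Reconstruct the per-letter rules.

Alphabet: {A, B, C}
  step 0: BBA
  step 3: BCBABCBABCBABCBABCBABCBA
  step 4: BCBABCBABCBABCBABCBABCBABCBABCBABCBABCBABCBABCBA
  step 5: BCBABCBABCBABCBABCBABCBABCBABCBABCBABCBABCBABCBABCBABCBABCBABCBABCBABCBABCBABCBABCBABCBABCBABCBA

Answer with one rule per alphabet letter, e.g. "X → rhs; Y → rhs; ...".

  step 4 ⇒ step 5: BCBABCBABCBABCBABCBABCBABCBABCBABCBABCBABCBABCBA ⇒ BC·BA·BC·BA·BC·BA·BC·BA·BC·BA·BC·BA·BC·BA·BC·BA·BC·BA·BC·BA·BC·BA·BC·BA·BC·BA·BC·BA·BC·BA·BC·BA·BC·BA·BC·BA·BC·BA·BC·BA·BC·BA·BC·BA·BC·BA·BC·BA
    A ↦ BA
    B ↦ BC
    C ↦ BA

A->BA, B->BC, C->BA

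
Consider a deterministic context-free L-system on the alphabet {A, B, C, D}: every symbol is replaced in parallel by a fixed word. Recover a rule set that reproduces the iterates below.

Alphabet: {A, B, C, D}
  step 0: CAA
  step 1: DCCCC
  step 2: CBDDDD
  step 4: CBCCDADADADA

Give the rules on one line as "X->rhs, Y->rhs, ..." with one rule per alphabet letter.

  step 1 ⇒ step 2: DCCCC ⇒ CB·D·D·D·D
    C ↦ D
    D ↦ CB
  step 0 ⇒ step 1: CAA ⇒ D·CC·CC
    A ↦ CC
    B ↦ A  (constrained at step 2)

A->CC, B->A, C->D, D->CB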